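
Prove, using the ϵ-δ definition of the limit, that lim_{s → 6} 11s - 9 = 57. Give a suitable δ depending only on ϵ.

δ = ϵ/11

Fix ϵ > 0. We need δ > 0 so that 0 < |s − 6| < δ implies |(11s - 9) − 57| < ϵ.
Since (11s - 9) − 57 = 11(s − 6), we have |(11s - 9) − 57| = 11|s − 6|.
Thus it suffices that |s − 6| < ϵ/11.
Take δ = ϵ/11. If 0 < |s − 6| < δ then |(11s - 9) − 57| = 11|s − 6| < 11·(ϵ/11) = ϵ.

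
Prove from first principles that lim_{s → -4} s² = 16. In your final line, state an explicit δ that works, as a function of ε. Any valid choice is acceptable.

δ = min(1, ε/9)

Fix ε > 0. We seek δ > 0 with 0 < |s + 4| < δ ⇒ |s² − 16| < ε.
Factor: s² − 16 = (s + 4)(s - 4), so |s² − 16| = |s + 4|·|s - 4|.
Impose δ ≤ 1 so that |s| < 5; then |s - 4| ≤ 9.
Hence |s² − 16| ≤ 9|s + 4|, which is < ε once |s + 4| < ε/9.
Take δ = min(1, ε/9). If 0 < |s + 4| < δ then both bounds hold and |s² − 16| ≤ 9|s + 4| < 9·(ε/9) = ε.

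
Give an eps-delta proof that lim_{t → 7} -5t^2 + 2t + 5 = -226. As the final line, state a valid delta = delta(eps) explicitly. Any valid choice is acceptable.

delta = min(2, eps/78)

Suppose eps > 0. We want delta > 0 such that 0 < |t − 7| < delta implies |(-5t^2 + 2t + 5) + 226| < eps.
(-5t^2 + 2t + 5) + 226 = -5t^2 + 2t + 231 = (t − 7)(-5t - 33).
So |(-5t^2 + 2t + 5) + 226| = |t − 7|·|-5t - 33|.
Assume first that |t − 7| < 2, so |t| < 9. Then |-5t - 33| ≤ 5·9 + 33 = 78.
Hence |(-5t^2 + 2t + 5) + 226| ≤ 78|t − 7| < eps provided |t − 7| < eps/78.
Take delta = min(2, eps/78). Then 0 < |t − 7| < delta gives both |t − 7| < 2 and |t − 7| < eps/78, so |(-5t^2 + 2t + 5) + 226| < eps.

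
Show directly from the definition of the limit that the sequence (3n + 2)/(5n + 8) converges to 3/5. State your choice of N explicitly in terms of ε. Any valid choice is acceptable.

N = (14/25)/ε

Suppose ε > 0. For n ≥ 1, |(3n + 2)/(5n + 8) − (3/5)| = |-14|/(5(5n + 8)) = 14/(5(5n + 8)).
Since 5n + 8 ≥ 5n for n ≥ 1, this is ≤ 14/(5·5n) = (14/25)/n.
So |(3n + 2)/(5n + 8) − (3/5)| < ε whenever n > (14/25)/ε.
Take N = (14/25)/ε. If n > N then |(3n + 2)/(5n + 8) − (3/5)| ≤ (14/25)/n < ε.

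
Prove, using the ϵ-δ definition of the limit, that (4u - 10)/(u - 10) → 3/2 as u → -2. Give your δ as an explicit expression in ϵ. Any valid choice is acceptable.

δ = min(6, (12/5)ϵ)

Let ϵ > 0. We want δ > 0 with 0 < |u + 2| < δ ⇒ |(4u - 10)/(u - 10) − (3/2)| < ϵ.
Combining over a common denominator, (4u - 10)/(u - 10) − (3/2) = [(4u - 10)·(-12) − (-18)·(u - 10)] / [(-12)·(u - 10)] = -30(u + 2) / ((-12)(u - 10)).
So |(4u - 10)/(u - 10) − (3/2)| = 30|u + 2| / (12·|u − 10|).
Require δ ≤ 6, so |u − 10| ≥ |-12| − |u + 2| > 12 − 6 = 6.
Hence |(4u - 10)/(u - 10) − (3/2)| < 30|u + 2|/(12·6) = (5/12)|u + 2|, which is < ϵ once |u + 2| < (12/5)ϵ.
Take δ = min(6, (12/5)ϵ). Then 0 < |u + 2| < δ forces both bounds, so |(4u - 10)/(u - 10) − (3/2)| < ϵ.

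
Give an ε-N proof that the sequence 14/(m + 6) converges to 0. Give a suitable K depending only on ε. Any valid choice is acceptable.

Let ε > 0. For m ≥ 1, |14/(m + 6) − 0| = 14/(m + 6) ≤ 14/m.
We need 14/m < ε, i.e. m > 14/ε.
Take K = 14/ε. If m > K then |14/(m + 6)| ≤ 14/m < ε.

K = 14/ε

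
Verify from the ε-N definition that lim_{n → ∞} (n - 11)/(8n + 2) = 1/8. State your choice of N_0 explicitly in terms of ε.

Suppose ε > 0. For n ≥ 1, |(n - 11)/(8n + 2) − (1/8)| = |-90|/(8(8n + 2)) = 90/(8(8n + 2)).
Since 8n + 2 ≥ 8n for n ≥ 1, this is ≤ 90/(8·8n) = (45/32)/n.
So |(n - 11)/(8n + 2) − (1/8)| < ε whenever n > (45/32)/ε.
Take N_0 = (45/32)/ε. If n > N_0 then |(n - 11)/(8n + 2) − (1/8)| ≤ (45/32)/n < ε.

N_0 = (45/32)/ε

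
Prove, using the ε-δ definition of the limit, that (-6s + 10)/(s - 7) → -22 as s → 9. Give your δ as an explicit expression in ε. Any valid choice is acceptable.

δ = min(1, (1/16)ε)

Let ε > 0 be given. We want δ > 0 with 0 < |s − 9| < δ ⇒ |(-6s + 10)/(s - 7) + 22| < ε.
Combining over a common denominator, (-6s + 10)/(s - 7) + 22 = [(-6s + 10)·2 − (-44)·(s - 7)] / [2·(s - 7)] = 32(s − 9) / (2(s - 7)).
So |(-6s + 10)/(s - 7) + 22| = 32|s − 9| / (2·|s − 7|).
Require δ ≤ 1, so |s − 7| ≥ |2| − |s − 9| > 2 − 1 = 1.
Hence |(-6s + 10)/(s - 7) + 22| < 32|s − 9|/(2·1) = 16|s − 9|, which is < ε once |s − 9| < (1/16)ε.
Take δ = min(1, (1/16)ε). Then 0 < |s − 9| < δ forces both bounds, so |(-6s + 10)/(s - 7) + 22| < ε.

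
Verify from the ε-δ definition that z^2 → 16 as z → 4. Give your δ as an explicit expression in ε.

Fix ε > 0. We seek δ > 0 with 0 < |z − 4| < δ ⇒ |z^2 − 16| < ε.
Factor: z^2 − 16 = (z − 4)(z + 4), so |z^2 − 16| = |z − 4|·|z + 4|.
Restrict δ ≤ 1. Then |z − 4| < 1 gives |z| < 5, so by the triangle inequality |z + 4| ≤ 5 + 4 = 9.
Hence |z^2 − 16| ≤ 9|z − 4|, which is < ε once |z − 4| < ε/9.
Take δ = min(1, ε/9). If 0 < |z − 4| < δ then both bounds hold and |z^2 − 16| ≤ 9|z − 4| < 9·(ε/9) = ε.

δ = min(1, ε/9)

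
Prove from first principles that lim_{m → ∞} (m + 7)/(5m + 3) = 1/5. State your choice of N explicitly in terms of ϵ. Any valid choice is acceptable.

N = (32/25)/ϵ

Fix ϵ > 0. For m ≥ 1, |(m + 7)/(5m + 3) − (1/5)| = |32|/(5(5m + 3)) = 32/(5(5m + 3)).
Since 5m + 3 ≥ 5m for m ≥ 1, this is ≤ 32/(5·5m) = (32/25)/m.
So |(m + 7)/(5m + 3) − (1/5)| < ϵ whenever m > (32/25)/ϵ.
Take N = (32/25)/ϵ. If m > N then |(m + 7)/(5m + 3) − (1/5)| ≤ (32/25)/m < ϵ.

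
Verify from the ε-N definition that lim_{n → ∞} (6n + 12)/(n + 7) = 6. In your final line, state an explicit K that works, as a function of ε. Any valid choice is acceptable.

Fix ε > 0. For n ≥ 1, |(6n + 12)/(n + 7) − 6| = |-30|/((n + 7)) = 30/((n + 7)).
Since n + 7 ≥ n for n ≥ 1, this is ≤ 30/(n) = 30/n.
So |(6n + 12)/(n + 7) − 6| < ε whenever n > 30/ε.
Take K = 30/ε. If n > K then |(6n + 12)/(n + 7) − 6| ≤ 30/n < ε.

K = 30/ε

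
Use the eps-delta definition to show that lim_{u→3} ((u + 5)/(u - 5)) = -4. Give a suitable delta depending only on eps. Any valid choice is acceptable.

delta = min(1, (1/5)eps)

Suppose eps > 0. We want delta > 0 with 0 < |u − 3| < delta ⇒ |(u + 5)/(u - 5) + 4| < eps.
Combining over a common denominator, (u + 5)/(u - 5) + 4 = [(u + 5)·(-2) − 8·(u - 5)] / [(-2)·(u - 5)] = -10(u − 3) / ((-2)(u - 5)).
So |(u + 5)/(u - 5) + 4| = 10|u − 3| / (2·|u − 5|).
Require delta ≤ 1, so |u − 5| ≥ |-2| − |u − 3| > 2 − 1 = 1.
Hence |(u + 5)/(u - 5) + 4| < 10|u − 3|/(2·1) = 5|u − 3|, which is < eps once |u − 3| < (1/5)eps.
Take delta = min(1, (1/5)eps). Then 0 < |u − 3| < delta forces both bounds, so |(u + 5)/(u - 5) + 4| < eps.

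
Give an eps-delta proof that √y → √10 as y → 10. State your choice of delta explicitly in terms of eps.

delta = min(10, √10·eps)

Suppose eps > 0. We want delta > 0 such that 0 < |y − 10| < delta implies |√y − √10| < eps.
Rationalise: √y − √10 = (y − 10)/(√y + √10), so |√y − √10| = |y − 10|/(√y + √10).
Restrict delta ≤ 10 so that |y − 10| < 10 forces y > 0, and then √y + √10 > √10.
Hence |√y − √10| < |y − 10|/√10, which is < eps once |y − 10| < √10·eps.
Take delta = min(10, √10·eps). If 0 < |y − 10| < delta then y > 0 and |√y − √10| < |y − 10|/√10 < eps.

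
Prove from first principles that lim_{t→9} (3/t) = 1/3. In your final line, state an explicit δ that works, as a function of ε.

Suppose ε > 0. We seek δ > 0 such that 0 < |t − 9| < δ implies |3/t − (1/3)| < ε.
|3/t − (1/3)| = 3·|9 − t|/(9·|t|) = 3|t − 9|/(9|t|).
Restrict δ ≤ 9/2. Then |t − 9| < 9/2 gives |t| > 9/2, so 9|t| > 81/2.
Then |3/t − (1/3)| < 3|t − 9|/(81/2), which is < ε when |t − 9| < (27/2)ε.
Take δ = min(9/2, (27/2)ε). Then 0 < |t − 9| < δ gives both |t − 9| < 9/2 and |t − 9| < (27/2)ε, so |3/t − (1/3)| < ε.

δ = min(9/2, (27/2)ε)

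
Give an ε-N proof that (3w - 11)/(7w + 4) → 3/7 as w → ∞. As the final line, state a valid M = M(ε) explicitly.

Let ε > 0 be given. We seek M > 0 such that w > M implies |(3w - 11)/(7w + 4) − (3/7)| < ε.
(3w - 11)/(7w + 4) − (3/7) = (7(3w - 11) − 3(7w + 4)) / (7(7w + 4)) = -89/(7(7w + 4)).
For w > 0 we have 7w + 4 > 7w, so |(3w - 11)/(7w + 4) − (3/7)| = 89/(7(7w + 4)) < 89/(7·7w) = (89/49)/w.
Thus |(3w - 11)/(7w + 4) − (3/7)| < ε whenever w > (89/49)/ε.
Take M = (89/49)/ε. If w > M then |(3w - 11)/(7w + 4) − (3/7)| < (89/49)/w < ε.

M = (89/49)/ε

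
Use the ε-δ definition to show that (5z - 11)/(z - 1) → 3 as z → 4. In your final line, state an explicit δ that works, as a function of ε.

Let ε > 0. We want δ > 0 with 0 < |z − 4| < δ ⇒ |(5z - 11)/(z - 1) − 3| < ε.
Combining over a common denominator, (5z - 11)/(z - 1) − 3 = [(5z - 11)·3 − 9·(z - 1)] / [3·(z - 1)] = 6(z − 4) / (3(z - 1)).
So |(5z - 11)/(z - 1) − 3| = 6|z − 4| / (3·|z − 1|).
Restrict δ ≤ 3/2. Then |z − 4| < 3/2 gives |z − 1| = |(z − 4) + 3| ≥ 3 − 3/2 = 3/2.
Hence |(5z - 11)/(z - 1) − 3| < 6|z − 4|/(3·(3/2)) = (4/3)|z − 4|, which is < ε once |z − 4| < (3/4)ε.
Take δ = min(3/2, (3/4)ε). Then 0 < |z − 4| < δ forces both bounds, so |(5z - 11)/(z - 1) − 3| < ε.

δ = min(3/2, (3/4)ε)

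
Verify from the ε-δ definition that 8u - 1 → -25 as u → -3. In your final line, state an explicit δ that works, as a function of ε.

Let ε > 0. We need δ > 0 so that 0 < |u + 3| < δ implies |(8u - 1) + 25| < ε.
|(8u - 1) + 25| = |8u + 24| = 8|u + 3|.
So 8|u + 3| < ε exactly when |u + 3| < ε/8.
Choosing δ = ε/8 gives |(8u - 1) + 25| = 8|u + 3| < ε whenever |u + 3| < δ.

δ = ε/8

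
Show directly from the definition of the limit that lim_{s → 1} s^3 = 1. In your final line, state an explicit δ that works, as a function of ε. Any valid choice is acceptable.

Let ε > 0. We seek δ > 0 with 0 < |s − 1| < δ ⇒ |s^3 − 1| < ε.
Factor: s^3 − 1 = (s − 1)(s^2 + s + 1), so |s^3 − 1| = |s − 1|·|s^2 + s + 1|.
Impose δ ≤ 2 so that |s| < 3; then |s^2 + s + 1| ≤ 13.
Hence |s^3 − 1| ≤ 13|s − 1|, which is < ε once |s − 1| < ε/13.
Take δ = min(2, ε/13). If 0 < |s − 1| < δ then both bounds hold and |s^3 − 1| ≤ 13|s − 1| < 13·(ε/13) = ε.

δ = min(2, ε/13)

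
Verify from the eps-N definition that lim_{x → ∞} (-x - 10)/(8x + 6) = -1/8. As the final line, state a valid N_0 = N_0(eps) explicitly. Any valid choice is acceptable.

Let eps > 0 be given. We seek N_0 > 0 such that x > N_0 implies |(-x - 10)/(8x + 6) + 1/8| < eps.
(-x - 10)/(8x + 6) + 1/8 = (8(-x - 10) − (-1)(8x + 6)) / (8(8x + 6)) = -74/(8(8x + 6)).
For x > 0 we have 8x + 6 > 8x, so |(-x - 10)/(8x + 6) + 1/8| = 74/(8(8x + 6)) < 74/(8·8x) = (37/32)/x.
Thus |(-x - 10)/(8x + 6) + 1/8| < eps whenever x > (37/32)/eps.
Take N_0 = (37/32)/eps. If x > N_0 then |(-x - 10)/(8x + 6) + 1/8| < (37/32)/x < eps.

N_0 = (37/32)/eps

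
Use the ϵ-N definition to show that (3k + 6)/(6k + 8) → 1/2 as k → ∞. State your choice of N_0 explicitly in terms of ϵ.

N_0 = (1/3)/ϵ

Fix ϵ > 0. For k ≥ 1, |(3k + 6)/(6k + 8) − (1/2)| = |12|/(6(6k + 8)) = 12/(6(6k + 8)).
Since 6k + 8 ≥ 6k for k ≥ 1, this is ≤ 12/(6·6k) = (1/3)/k.
So |(3k + 6)/(6k + 8) − (1/2)| < ϵ whenever k > (1/3)/ϵ.
Take N_0 = (1/3)/ϵ. If k > N_0 then |(3k + 6)/(6k + 8) − (1/2)| ≤ (1/3)/k < ϵ.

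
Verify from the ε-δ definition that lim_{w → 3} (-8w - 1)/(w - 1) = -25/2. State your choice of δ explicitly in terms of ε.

δ = min(1, (2/9)ε)

Let ε > 0 be given. We want δ > 0 with 0 < |w − 3| < δ ⇒ |(-8w - 1)/(w - 1) + 25/2| < ε.
Combining over a common denominator, (-8w - 1)/(w - 1) + 25/2 = [(-8w - 1)·2 − (-25)·(w - 1)] / [2·(w - 1)] = 9(w − 3) / (2(w - 1)).
So |(-8w - 1)/(w - 1) + 25/2| = 9|w − 3| / (2·|w − 1|).
Restrict δ ≤ 1. Then |w − 3| < 1 gives |w − 1| = |(w − 3) + 2| ≥ 2 − 1 = 1.
Hence |(-8w - 1)/(w - 1) + 25/2| < 9|w − 3|/(2·1) = (9/2)|w − 3|, which is < ε once |w − 3| < (2/9)ε.
Take δ = min(1, (2/9)ε). Then 0 < |w − 3| < δ forces both bounds, so |(-8w - 1)/(w - 1) + 25/2| < ε.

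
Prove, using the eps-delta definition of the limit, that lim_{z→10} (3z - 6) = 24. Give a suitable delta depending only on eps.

Let eps > 0 be given. We need delta > 0 so that 0 < |z − 10| < delta implies |(3z - 6) − 24| < eps.
|(3z - 6) − 24| = |3z - 30| = 3|z − 10|.
Thus it suffices that |z − 10| < eps/3.
Choosing delta = eps/3 gives |(3z - 6) − 24| = 3|z − 10| < eps whenever |z − 10| < delta.

delta = eps/3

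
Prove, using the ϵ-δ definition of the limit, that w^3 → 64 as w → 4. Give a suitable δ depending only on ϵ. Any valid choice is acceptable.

Let ϵ > 0 be given. We seek δ > 0 with 0 < |w − 4| < δ ⇒ |w^3 − 64| < ϵ.
Factor: w^3 − 64 = (w − 4)(w^2 + 4w + 16), so |w^3 − 64| = |w − 4|·|w^2 + 4w + 16|.
Impose δ ≤ 1 so that |w| < 5; then |w^2 + 4w + 16| ≤ 61.
Hence |w^3 − 64| ≤ 61|w − 4|, which is < ϵ once |w − 4| < ϵ/61.
Take δ = min(1, ϵ/61). If 0 < |w − 4| < δ then both bounds hold and |w^3 − 64| ≤ 61|w − 4| < 61·(ϵ/61) = ϵ.

δ = min(1, ϵ/61)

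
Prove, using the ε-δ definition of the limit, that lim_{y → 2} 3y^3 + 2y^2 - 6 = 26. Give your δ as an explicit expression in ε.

Let ε > 0. We want δ > 0 such that 0 < |y − 2| < δ implies |(3y^3 + 2y^2 - 6) − 26| < ε.
(3y^3 + 2y^2 - 6) − 26 = 3y^3 + 2y^2 - 32 = (y − 2)(3y^2 + 8y + 16).
So |(3y^3 + 2y^2 - 6) − 26| = |y − 2|·|3y^2 + 8y + 16|.
Assume first that |y − 2| < 1, so |y| < 3. Then |3y^2 + 8y + 16| ≤ 3·3^2 + 8·3 + 16 = 67.
Hence |(3y^3 + 2y^2 - 6) − 26| ≤ 67|y − 2| < ε provided |y − 2| < ε/67.
Choosing δ = min(1, ε/67) ensures both conditions, hence |(3y^3 + 2y^2 - 6) − 26| < ε.

δ = min(1, ε/67)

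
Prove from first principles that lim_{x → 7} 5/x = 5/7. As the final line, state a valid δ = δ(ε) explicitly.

δ = min(7/2, (49/10)ε)

Suppose ε > 0. We seek δ > 0 such that 0 < |x − 7| < δ implies |5/x − (5/7)| < ε.
|5/x − (5/7)| = 5·|7 − x|/(7·|x|) = 5|x − 7|/(7|x|).
Restrict δ ≤ 7/2. Then |x − 7| < 7/2 gives |x| > 7/2, so 7|x| > 49/2.
Then |5/x − (5/7)| < 5|x − 7|/(49/2), which is < ε when |x − 7| < (49/10)ε.
Take δ = min(7/2, (49/10)ε). Then 0 < |x − 7| < δ gives both |x − 7| < 7/2 and |x − 7| < (49/10)ε, so |5/x − (5/7)| < ε.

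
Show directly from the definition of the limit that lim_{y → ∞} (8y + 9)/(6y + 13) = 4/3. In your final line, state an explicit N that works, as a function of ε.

Fix ε > 0. We seek N > 0 such that y > N implies |(8y + 9)/(6y + 13) − (4/3)| < ε.
(8y + 9)/(6y + 13) − (4/3) = (6(8y + 9) − 8(6y + 13)) / (6(6y + 13)) = -50/(6(6y + 13)).
For y > 0 we have 6y + 13 > 6y, so |(8y + 9)/(6y + 13) − (4/3)| = 50/(6(6y + 13)) < 50/(6·6y) = (25/18)/y.
Thus |(8y + 9)/(6y + 13) − (4/3)| < ε whenever y > (25/18)/ε.
Take N = (25/18)/ε. If y > N then |(8y + 9)/(6y + 13) − (4/3)| < (25/18)/y < ε.

N = (25/18)/ε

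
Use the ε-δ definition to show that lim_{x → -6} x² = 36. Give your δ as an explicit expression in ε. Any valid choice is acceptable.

Let ε > 0. We seek δ > 0 with 0 < |x + 6| < δ ⇒ |x² − 36| < ε.
Factor: x² − 36 = (x + 6)(x - 6), so |x² − 36| = |x + 6|·|x - 6|.
Restrict δ ≤ 2. Then |x + 6| < 2 gives |x| < 8, so by the triangle inequality |x - 6| ≤ 8 + 6 = 14.
Hence |x² − 36| ≤ 14|x + 6|, which is < ε once |x + 6| < ε/14.
Take δ = min(2, ε/14). If 0 < |x + 6| < δ then both bounds hold and |x² − 36| ≤ 14|x + 6| < 14·(ε/14) = ε.

δ = min(2, ε/14)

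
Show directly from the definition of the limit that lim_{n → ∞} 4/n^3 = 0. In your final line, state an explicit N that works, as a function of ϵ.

Suppose ϵ > 0. For n ≥ 1, |4/n^3 − 0| = 4/n^3.
4/n^3 < ϵ ⇔ n^3 > 4/ϵ ⇔ n > (4/ϵ)^{1/3}.
Take N = (4/ϵ)^{1/3}. Then n > N implies 4/n^3 < ϵ.

N = (4/ϵ)^{1/3}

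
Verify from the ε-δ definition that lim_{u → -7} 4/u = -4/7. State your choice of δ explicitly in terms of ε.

δ = min(7/2, (49/8)ε)

Let ε > 0. We seek δ > 0 such that 0 < |u + 7| < δ implies |4/u + 4/7| < ε.
|4/u + 4/7| = 4·|-7 − u|/(7·|u|) = 4|u + 7|/(7|u|).
Require δ ≤ 7/2 so that |u| > 7 − 7/2 = 7/2, hence 7|u| > 49/2.
Then |4/u + 4/7| < 4|u + 7|/(49/2), which is < ε when |u + 7| < (49/8)ε.
Take δ = min(7/2, (49/8)ε). Then 0 < |u + 7| < δ gives both |u + 7| < 7/2 and |u + 7| < (49/8)ε, so |4/u + 4/7| < ε.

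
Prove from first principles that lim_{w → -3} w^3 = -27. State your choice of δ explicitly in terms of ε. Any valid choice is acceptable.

Fix ε > 0. We seek δ > 0 with 0 < |w + 3| < δ ⇒ |w^3 + 27| < ε.
Factor: w^3 + 27 = (w + 3)(w^2 - 3w + 9), so |w^3 + 27| = |w + 3|·|w^2 - 3w + 9|.
Restrict δ ≤ 2. Then |w + 3| < 2 gives |w| < 5, so by the triangle inequality |w^2 - 3w + 9| ≤ 5^2 + 3·5 + 9 = 49.
Hence |w^3 + 27| ≤ 49|w + 3|, which is < ε once |w + 3| < ε/49.
Take δ = min(2, ε/49). If 0 < |w + 3| < δ then both bounds hold and |w^3 + 27| ≤ 49|w + 3| < 49·(ε/49) = ε.

δ = min(2, ε/49)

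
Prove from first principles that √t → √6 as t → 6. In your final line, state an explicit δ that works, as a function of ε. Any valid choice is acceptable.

Suppose ε > 0. We want δ > 0 such that 0 < |t − 6| < δ implies |√t − √6| < ε.
Rationalise: √t − √6 = (t − 6)/(√t + √6), so |√t − √6| = |t − 6|/(√t + √6).
Restrict δ ≤ 6 so that |t − 6| < 6 forces t > 0, and then √t + √6 > √6.
Hence |√t − √6| < |t − 6|/√6, which is < ε once |t − 6| < √6·ε.
Take δ = min(6, √6·ε). If 0 < |t − 6| < δ then t > 0 and |√t − √6| < |t − 6|/√6 < ε.

δ = min(6, √6·ε)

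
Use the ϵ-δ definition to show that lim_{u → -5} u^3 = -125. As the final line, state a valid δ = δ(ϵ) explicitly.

δ = min(1, ϵ/91)

Let ϵ > 0 be given. We seek δ > 0 with 0 < |u + 5| < δ ⇒ |u^3 + 125| < ϵ.
Factor: u^3 + 125 = (u + 5)(u^2 - 5u + 25), so |u^3 + 125| = |u + 5|·|u^2 - 5u + 25|.
Impose δ ≤ 1 so that |u| < 6; then |u^2 - 5u + 25| ≤ 91.
Hence |u^3 + 125| ≤ 91|u + 5|, which is < ϵ once |u + 5| < ϵ/91.
Take δ = min(1, ϵ/91). If 0 < |u + 5| < δ then both bounds hold and |u^3 + 125| ≤ 91|u + 5| < 91·(ϵ/91) = ϵ.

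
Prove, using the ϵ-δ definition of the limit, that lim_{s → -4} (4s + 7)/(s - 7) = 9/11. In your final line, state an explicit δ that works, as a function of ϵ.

δ = min(11/2, (121/70)ϵ)

Let ϵ > 0. We want δ > 0 with 0 < |s + 4| < δ ⇒ |(4s + 7)/(s - 7) − (9/11)| < ϵ.
Combining over a common denominator, (4s + 7)/(s - 7) − (9/11) = [(4s + 7)·(-11) − (-9)·(s - 7)] / [(-11)·(s - 7)] = -35(s + 4) / ((-11)(s - 7)).
So |(4s + 7)/(s - 7) − (9/11)| = 35|s + 4| / (11·|s − 7|).
Restrict δ ≤ 11/2. Then |s + 4| < 11/2 gives |s − 7| = |(s + 4) + (-11)| ≥ 11 − 11/2 = 11/2.
Hence |(4s + 7)/(s - 7) − (9/11)| < 35|s + 4|/(11·(11/2)) = (70/121)|s + 4|, which is < ϵ once |s + 4| < (121/70)ϵ.
Take δ = min(11/2, (121/70)ϵ). Then 0 < |s + 4| < δ forces both bounds, so |(4s + 7)/(s - 7) − (9/11)| < ϵ.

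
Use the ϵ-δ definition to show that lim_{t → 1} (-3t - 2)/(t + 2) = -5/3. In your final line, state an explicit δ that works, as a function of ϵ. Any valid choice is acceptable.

δ = min(3/2, (9/8)ϵ)

Suppose ϵ > 0. We want δ > 0 with 0 < |t − 1| < δ ⇒ |(-3t - 2)/(t + 2) + 5/3| < ϵ.
Combining over a common denominator, (-3t - 2)/(t + 2) + 5/3 = [(-3t - 2)·3 − (-5)·(t + 2)] / [3·(t + 2)] = -4(t − 1) / (3(t + 2)).
So |(-3t - 2)/(t + 2) + 5/3| = 4|t − 1| / (3·|t + 2|).
Restrict δ ≤ 3/2. Then |t − 1| < 3/2 gives |t + 2| = |(t − 1) + 3| ≥ 3 − 3/2 = 3/2.
Hence |(-3t - 2)/(t + 2) + 5/3| < 4|t − 1|/(3·(3/2)) = (8/9)|t − 1|, which is < ϵ once |t − 1| < (9/8)ϵ.
Take δ = min(3/2, (9/8)ϵ). Then 0 < |t − 1| < δ forces both bounds, so |(-3t - 2)/(t + 2) + 5/3| < ϵ.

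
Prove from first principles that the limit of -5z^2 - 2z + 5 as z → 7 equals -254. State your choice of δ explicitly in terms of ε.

δ = min(1, ε/77)

Suppose ε > 0. We want δ > 0 such that 0 < |z − 7| < δ implies |(-5z^2 - 2z + 5) + 254| < ε.
(-5z^2 - 2z + 5) + 254 = -5z^2 - 2z + 259 = (z − 7)(-5z - 37).
So |(-5z^2 - 2z + 5) + 254| = |z − 7|·|-5z - 37|.
Require δ ≤ 1. Then |z − 7| < 1 gives |z| < 8, and by the triangle inequality |-5z - 37| ≤ 5·8 + 37 = 77.
Hence |(-5z^2 - 2z + 5) + 254| ≤ 77|z − 7| < ε provided |z − 7| < ε/77.
Choosing δ = min(1, ε/77) ensures both conditions, hence |(-5z^2 - 2z + 5) + 254| < ε.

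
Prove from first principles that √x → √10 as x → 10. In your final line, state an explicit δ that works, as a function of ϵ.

δ = min(10, √10·ϵ)

Suppose ϵ > 0. We want δ > 0 such that 0 < |x − 10| < δ implies |√x − √10| < ϵ.
Multiplying by the conjugate, |√x − √10| = |x − 10|/(√x + √10).
Restrict δ ≤ 10 so that |x − 10| < 10 forces x > 0, and then √x + √10 > √10.
Hence |√x − √10| < |x − 10|/√10, which is < ϵ once |x − 10| < √10·ϵ.
Take δ = min(10, √10·ϵ). If 0 < |x − 10| < δ then x > 0 and |√x − √10| < |x − 10|/√10 < ϵ.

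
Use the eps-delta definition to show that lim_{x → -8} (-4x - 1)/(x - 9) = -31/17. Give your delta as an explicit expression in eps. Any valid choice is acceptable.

delta = min(17/2, (289/74)eps)

Suppose eps > 0. We want delta > 0 with 0 < |x + 8| < delta ⇒ |(-4x - 1)/(x - 9) + 31/17| < eps.
Combining over a common denominator, (-4x - 1)/(x - 9) + 31/17 = [(-4x - 1)·(-17) − 31·(x - 9)] / [(-17)·(x - 9)] = 37(x + 8) / ((-17)(x - 9)).
So |(-4x - 1)/(x - 9) + 31/17| = 37|x + 8| / (17·|x − 9|).
Require delta ≤ 17/2, so |x − 9| ≥ |-17| − |x + 8| > 17 − 17/2 = 17/2.
Hence |(-4x - 1)/(x - 9) + 31/17| < 37|x + 8|/(17·(17/2)) = (74/289)|x + 8|, which is < eps once |x + 8| < (289/74)eps.
Take delta = min(17/2, (289/74)eps). Then 0 < |x + 8| < delta forces both bounds, so |(-4x - 1)/(x - 9) + 31/17| < eps.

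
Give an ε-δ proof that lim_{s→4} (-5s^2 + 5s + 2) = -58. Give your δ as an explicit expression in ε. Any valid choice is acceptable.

δ = min(1, ε/40)

Let ε > 0 be given. We want δ > 0 such that 0 < |s − 4| < δ implies |(-5s^2 + 5s + 2) + 58| < ε.
(-5s^2 + 5s + 2) + 58 = -5s^2 + 5s + 60 = (s − 4)(-5s - 15).
So |(-5s^2 + 5s + 2) + 58| = |s − 4|·|-5s - 15|.
Require δ ≤ 1. Then |s − 4| < 1 gives |s| < 5, and by the triangle inequality |-5s - 15| ≤ 5·5 + 15 = 40.
Hence |(-5s^2 + 5s + 2) + 58| ≤ 40|s − 4| < ε provided |s − 4| < ε/40.
Choosing δ = min(1, ε/40) ensures both conditions, hence |(-5s^2 + 5s + 2) + 58| < ε.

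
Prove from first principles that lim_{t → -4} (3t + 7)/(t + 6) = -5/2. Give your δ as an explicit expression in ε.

Suppose ε > 0. We want δ > 0 with 0 < |t + 4| < δ ⇒ |(3t + 7)/(t + 6) + 5/2| < ε.
Combining over a common denominator, (3t + 7)/(t + 6) + 5/2 = [(3t + 7)·2 − (-5)·(t + 6)] / [2·(t + 6)] = 11(t + 4) / (2(t + 6)).
So |(3t + 7)/(t + 6) + 5/2| = 11|t + 4| / (2·|t + 6|).
Require δ ≤ 1, so |t + 6| ≥ |2| − |t + 4| > 2 − 1 = 1.
Hence |(3t + 7)/(t + 6) + 5/2| < 11|t + 4|/(2·1) = (11/2)|t + 4|, which is < ε once |t + 4| < (2/11)ε.
Take δ = min(1, (2/11)ε). Then 0 < |t + 4| < δ forces both bounds, so |(3t + 7)/(t + 6) + 5/2| < ε.

δ = min(1, (2/11)ε)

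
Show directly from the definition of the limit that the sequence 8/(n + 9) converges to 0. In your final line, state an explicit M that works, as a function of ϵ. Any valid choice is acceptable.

M = 8/ϵ

Suppose ϵ > 0. For n ≥ 1, |8/(n + 9) − 0| = 8/(n + 9) ≤ 8/n.
We need 8/n < ϵ, i.e. n > 8/ϵ.
Take M = 8/ϵ. If n > M then |8/(n + 9)| ≤ 8/n < ϵ.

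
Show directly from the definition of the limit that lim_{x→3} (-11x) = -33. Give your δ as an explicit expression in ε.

Suppose ε > 0. We need δ > 0 so that 0 < |x − 3| < δ implies |(-11x) + 33| < ε.
|(-11x) + 33| = |-11x + 33| = 11|x − 3|.
So 11|x − 3| < ε exactly when |x − 3| < ε/11.
Take δ = ε/11. If 0 < |x − 3| < δ then |(-11x) + 33| = 11|x − 3| < 11·(ε/11) = ε.

δ = ε/11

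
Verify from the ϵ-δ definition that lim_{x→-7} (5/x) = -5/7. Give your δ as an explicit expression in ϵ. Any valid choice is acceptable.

δ = min(7/2, (49/10)ϵ)

Let ϵ > 0. We seek δ > 0 such that 0 < |x + 7| < δ implies |5/x + 5/7| < ϵ.
|5/x + 5/7| = 5·|-7 − x|/(7·|x|) = 5|x + 7|/(7|x|).
Require δ ≤ 7/2 so that |x| > 7 − 7/2 = 7/2, hence 7|x| > 49/2.
Then |5/x + 5/7| < 5|x + 7|/(49/2), which is < ϵ when |x + 7| < (49/10)ϵ.
Take δ = min(7/2, (49/10)ϵ). Then 0 < |x + 7| < δ gives both |x + 7| < 7/2 and |x + 7| < (49/10)ϵ, so |5/x + 5/7| < ϵ.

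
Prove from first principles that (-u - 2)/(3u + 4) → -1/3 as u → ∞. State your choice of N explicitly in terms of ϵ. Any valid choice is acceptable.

N = (2/9)/ϵ

Suppose ϵ > 0. We seek N > 0 such that u > N implies |(-u - 2)/(3u + 4) + 1/3| < ϵ.
(-u - 2)/(3u + 4) + 1/3 = (3(-u - 2) − (-1)(3u + 4)) / (3(3u + 4)) = -2/(3(3u + 4)).
For u > 0 we have 3u + 4 > 3u, so |(-u - 2)/(3u + 4) + 1/3| = 2/(3(3u + 4)) < 2/(3·3u) = (2/9)/u.
Thus |(-u - 2)/(3u + 4) + 1/3| < ϵ whenever u > (2/9)/ϵ.
Take N = (2/9)/ϵ. If u > N then |(-u - 2)/(3u + 4) + 1/3| < (2/9)/u < ϵ.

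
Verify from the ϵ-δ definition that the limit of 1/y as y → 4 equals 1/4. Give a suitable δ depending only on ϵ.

Let ϵ > 0 be given. We seek δ > 0 such that 0 < |y − 4| < δ implies |1/y − (1/4)| < ϵ.
|1/y − (1/4)| = |4 − y|/(4·|y|) = |y − 4|/(4|y|).
Restrict δ ≤ 2. Then |y − 4| < 2 gives |y| > 2, so 4|y| > 8.
Then |1/y − (1/4)| < |y − 4|/8, which is < ϵ when |y − 4| < 8ϵ.
Take δ = min(2, 8ϵ). Then 0 < |y − 4| < δ gives both |y − 4| < 2 and |y − 4| < 8ϵ, so |1/y − (1/4)| < ϵ.

δ = min(2, 8ϵ)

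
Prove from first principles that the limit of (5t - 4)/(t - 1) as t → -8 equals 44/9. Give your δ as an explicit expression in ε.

Let ε > 0 be given. We want δ > 0 with 0 < |t + 8| < δ ⇒ |(5t - 4)/(t - 1) − (44/9)| < ε.
Combining over a common denominator, (5t - 4)/(t - 1) − (44/9) = [(5t - 4)·(-9) − (-44)·(t - 1)] / [(-9)·(t - 1)] = -1(t + 8) / ((-9)(t - 1)).
So |(5t - 4)/(t - 1) − (44/9)| = |t + 8| / (9·|t − 1|).
Require δ ≤ 9/2, so |t − 1| ≥ |-9| − |t + 8| > 9 − 9/2 = 9/2.
Hence |(5t - 4)/(t - 1) − (44/9)| < |t + 8|/(9·(9/2)) = (2/81)|t + 8|, which is < ε once |t + 8| < (81/2)ε.
Take δ = min(9/2, (81/2)ε). Then 0 < |t + 8| < δ forces both bounds, so |(5t - 4)/(t - 1) − (44/9)| < ε.

δ = min(9/2, (81/2)ε)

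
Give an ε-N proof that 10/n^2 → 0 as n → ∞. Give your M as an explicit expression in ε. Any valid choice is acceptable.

M = (10/ε)^{1/2}

Suppose ε > 0. For n ≥ 1, |10/n^2 − 0| = 10/n^2.
10/n^2 < ε ⇔ n^2 > 10/ε ⇔ n > (10/ε)^{1/2}.
Take M = (10/ε)^{1/2}. Then n > M implies 10/n^2 < ε.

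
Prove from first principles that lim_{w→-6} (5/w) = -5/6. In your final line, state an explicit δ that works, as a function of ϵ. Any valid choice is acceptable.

δ = min(3, (18/5)ϵ)

Suppose ϵ > 0. We seek δ > 0 such that 0 < |w + 6| < δ implies |5/w + 5/6| < ϵ.
|5/w + 5/6| = 5·|-6 − w|/(6·|w|) = 5|w + 6|/(6|w|).
Restrict δ ≤ 3. Then |w + 6| < 3 gives |w| > 3, so 6|w| > 18.
Then |5/w + 5/6| < 5|w + 6|/18, which is < ϵ when |w + 6| < (18/5)ϵ.
Take δ = min(3, (18/5)ϵ). Then 0 < |w + 6| < δ gives both |w + 6| < 3 and |w + 6| < (18/5)ϵ, so |5/w + 5/6| < ϵ.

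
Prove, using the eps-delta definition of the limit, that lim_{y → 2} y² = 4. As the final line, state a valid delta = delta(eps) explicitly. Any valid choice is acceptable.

delta = min(1, eps/5)

Let eps > 0 be given. We seek delta > 0 with 0 < |y − 2| < delta ⇒ |y² − 4| < eps.
Factor: y² − 4 = (y − 2)(y + 2), so |y² − 4| = |y − 2|·|y + 2|.
Impose delta ≤ 1 so that |y| < 3; then |y + 2| ≤ 5.
Hence |y² − 4| ≤ 5|y − 2|, which is < eps once |y − 2| < eps/5.
Take delta = min(1, eps/5). If 0 < |y − 2| < delta then both bounds hold and |y² − 4| ≤ 5|y − 2| < 5·(eps/5) = eps.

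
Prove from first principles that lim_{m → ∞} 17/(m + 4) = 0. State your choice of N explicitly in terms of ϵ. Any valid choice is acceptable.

Let ϵ > 0 be given. For m ≥ 1, |17/(m + 4) − 0| = 17/(m + 4) ≤ 17/m.
We need 17/m < ϵ, i.e. m > 17/ϵ.
Take N = 17/ϵ. If m > N then |17/(m + 4)| ≤ 17/m < ϵ.

N = 17/ϵ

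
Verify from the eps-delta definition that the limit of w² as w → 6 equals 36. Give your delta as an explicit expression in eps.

delta = min(1, eps/13)

Let eps > 0. We seek delta > 0 with 0 < |w − 6| < delta ⇒ |w² − 36| < eps.
Factor: w² − 36 = (w − 6)(w + 6), so |w² − 36| = |w − 6|·|w + 6|.
Restrict delta ≤ 1. Then |w − 6| < 1 gives |w| < 7, so by the triangle inequality |w + 6| ≤ 7 + 6 = 13.
Hence |w² − 36| ≤ 13|w − 6|, which is < eps once |w − 6| < eps/13.
Take delta = min(1, eps/13). If 0 < |w − 6| < delta then both bounds hold and |w² − 36| ≤ 13|w − 6| < 13·(eps/13) = eps.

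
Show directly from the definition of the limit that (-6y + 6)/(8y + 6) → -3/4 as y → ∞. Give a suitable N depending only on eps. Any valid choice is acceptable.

Let eps > 0. We seek N > 0 such that y > N implies |(-6y + 6)/(8y + 6) + 3/4| < eps.
(-6y + 6)/(8y + 6) + 3/4 = (8(-6y + 6) − (-6)(8y + 6)) / (8(8y + 6)) = 84/(8(8y + 6)).
For y > 0 we have 8y + 6 > 8y, so |(-6y + 6)/(8y + 6) + 3/4| = 84/(8(8y + 6)) < 84/(8·8y) = (21/16)/y.
Thus |(-6y + 6)/(8y + 6) + 3/4| < eps whenever y > (21/16)/eps.
Take N = (21/16)/eps. If y > N then |(-6y + 6)/(8y + 6) + 3/4| < (21/16)/y < eps.

N = (21/16)/eps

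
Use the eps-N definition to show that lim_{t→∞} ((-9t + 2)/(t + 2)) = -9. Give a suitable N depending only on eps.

Suppose eps > 0. We seek N > 0 such that t > N implies |(-9t + 2)/(t + 2) + 9| < eps.
(-9t + 2)/(t + 2) + 9 = ((-9t + 2) − (-9)(t + 2)) / ((t + 2)) = 20/((t + 2)).
For t > 0 we have t + 2 > t, so |(-9t + 2)/(t + 2) + 9| = 20/((t + 2)) < 20/(t) = 20/t.
Thus |(-9t + 2)/(t + 2) + 9| < eps whenever t > 20/eps.
Take N = 20/eps. If t > N then |(-9t + 2)/(t + 2) + 9| < 20/t < eps.

N = 20/eps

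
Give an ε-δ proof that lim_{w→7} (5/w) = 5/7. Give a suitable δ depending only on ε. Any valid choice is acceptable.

Let ε > 0. We seek δ > 0 such that 0 < |w − 7| < δ implies |5/w − (5/7)| < ε.
|5/w − (5/7)| = 5·|7 − w|/(7·|w|) = 5|w − 7|/(7|w|).
Require δ ≤ 7/2 so that |w| > 7 − 7/2 = 7/2, hence 7|w| > 49/2.
Then |5/w − (5/7)| < 5|w − 7|/(49/2), which is < ε when |w − 7| < (49/10)ε.
Take δ = min(7/2, (49/10)ε). Then 0 < |w − 7| < δ gives both |w − 7| < 7/2 and |w − 7| < (49/10)ε, so |5/w − (5/7)| < ε.

δ = min(7/2, (49/10)ε)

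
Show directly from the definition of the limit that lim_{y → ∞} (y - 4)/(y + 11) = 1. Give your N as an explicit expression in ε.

Fix ε > 0. We seek N > 0 such that y > N implies |(y - 4)/(y + 11) − 1| < ε.
(y - 4)/(y + 11) − 1 = ((y - 4) − (y + 11)) / ((y + 11)) = -15/((y + 11)).
For y > 0 we have y + 11 > y, so |(y - 4)/(y + 11) − 1| = 15/((y + 11)) < 15/(y) = 15/y.
Thus |(y - 4)/(y + 11) − 1| < ε whenever y > 15/ε.
Take N = 15/ε. If y > N then |(y - 4)/(y + 11) − 1| < 15/y < ε.

N = 15/ε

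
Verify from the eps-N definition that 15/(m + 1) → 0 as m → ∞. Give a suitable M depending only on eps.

Let eps > 0. For m ≥ 1, |15/(m + 1) − 0| = 15/(m + 1) ≤ 15/m.
We need 15/m < eps, i.e. m > 15/eps.
Take M = 15/eps. If m > M then |15/(m + 1)| ≤ 15/m < eps.

M = 15/eps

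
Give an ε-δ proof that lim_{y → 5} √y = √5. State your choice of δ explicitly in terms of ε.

Let ε > 0 be given. We want δ > 0 such that 0 < |y − 5| < δ implies |√y − √5| < ε.
Multiplying by the conjugate, |√y − √5| = |y − 5|/(√y + √5).
Restrict δ ≤ 5 so that |y − 5| < 5 forces y > 0, and then √y + √5 > √5.
Hence |√y − √5| < |y − 5|/√5, which is < ε once |y − 5| < √5·ε.
Take δ = min(5, √5·ε). If 0 < |y − 5| < δ then y > 0 and |√y − √5| < |y − 5|/√5 < ε.

δ = min(5, √5·ε)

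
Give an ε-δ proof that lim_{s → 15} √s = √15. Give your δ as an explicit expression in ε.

δ = min(15, √15·ε)

Let ε > 0 be given. We want δ > 0 such that 0 < |s − 15| < δ implies |√s − √15| < ε.
Multiplying by the conjugate, |√s − √15| = |s − 15|/(√s + √15).
Restrict δ ≤ 15 so that |s − 15| < 15 forces s > 0, and then √s + √15 > √15.
Hence |√s − √15| < |s − 15|/√15, which is < ε once |s − 15| < √15·ε.
Take δ = min(15, √15·ε). If 0 < |s − 15| < δ then s > 0 and |√s − √15| < |s − 15|/√15 < ε.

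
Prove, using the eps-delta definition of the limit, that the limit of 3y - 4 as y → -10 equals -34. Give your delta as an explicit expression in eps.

Fix eps > 0. We need delta > 0 so that 0 < |y + 10| < delta implies |(3y - 4) + 34| < eps.
|(3y - 4) + 34| = |3y + 30| = 3|y + 10|.
Thus it suffices that |y + 10| < eps/3.
Choosing delta = eps/3 gives |(3y - 4) + 34| = 3|y + 10| < eps whenever |y + 10| < delta.

delta = eps/3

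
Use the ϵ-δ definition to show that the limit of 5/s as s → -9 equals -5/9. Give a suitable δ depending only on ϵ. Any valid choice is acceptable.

δ = min(9/2, (81/10)ϵ)

Let ϵ > 0 be given. We seek δ > 0 such that 0 < |s + 9| < δ implies |5/s + 5/9| < ϵ.
|5/s + 5/9| = 5·|-9 − s|/(9·|s|) = 5|s + 9|/(9|s|).
Require δ ≤ 9/2 so that |s| > 9 − 9/2 = 9/2, hence 9|s| > 81/2.
Then |5/s + 5/9| < 5|s + 9|/(81/2), which is < ϵ when |s + 9| < (81/10)ϵ.
Take δ = min(9/2, (81/10)ϵ). Then 0 < |s + 9| < δ gives both |s + 9| < 9/2 and |s + 9| < (81/10)ϵ, so |5/s + 5/9| < ϵ.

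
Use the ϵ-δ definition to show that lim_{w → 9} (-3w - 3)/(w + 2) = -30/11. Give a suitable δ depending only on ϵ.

Fix ϵ > 0. We want δ > 0 with 0 < |w − 9| < δ ⇒ |(-3w - 3)/(w + 2) + 30/11| < ϵ.
Combining over a common denominator, (-3w - 3)/(w + 2) + 30/11 = [(-3w - 3)·11 − (-30)·(w + 2)] / [11·(w + 2)] = -3(w − 9) / (11(w + 2)).
So |(-3w - 3)/(w + 2) + 30/11| = 3|w − 9| / (11·|w + 2|).
Restrict δ ≤ 11/2. Then |w − 9| < 11/2 gives |w + 2| = |(w − 9) + 11| ≥ 11 − 11/2 = 11/2.
Hence |(-3w - 3)/(w + 2) + 30/11| < 3|w − 9|/(11·(11/2)) = (6/121)|w − 9|, which is < ϵ once |w − 9| < (121/6)ϵ.
Take δ = min(11/2, (121/6)ϵ). Then 0 < |w − 9| < δ forces both bounds, so |(-3w - 3)/(w + 2) + 30/11| < ϵ.

δ = min(11/2, (121/6)ϵ)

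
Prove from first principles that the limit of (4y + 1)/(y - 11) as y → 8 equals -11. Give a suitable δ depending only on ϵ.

Let ϵ > 0. We want δ > 0 with 0 < |y − 8| < δ ⇒ |(4y + 1)/(y - 11) + 11| < ϵ.
Combining over a common denominator, (4y + 1)/(y - 11) + 11 = [(4y + 1)·(-3) − 33·(y - 11)] / [(-3)·(y - 11)] = -45(y − 8) / ((-3)(y - 11)).
So |(4y + 1)/(y - 11) + 11| = 45|y − 8| / (3·|y − 11|).
Require δ ≤ 3/2, so |y − 11| ≥ |-3| − |y − 8| > 3 − 3/2 = 3/2.
Hence |(4y + 1)/(y - 11) + 11| < 45|y − 8|/(3·(3/2)) = 10|y − 8|, which is < ϵ once |y − 8| < (1/10)ϵ.
Take δ = min(3/2, (1/10)ϵ). Then 0 < |y − 8| < δ forces both bounds, so |(4y + 1)/(y - 11) + 11| < ϵ.

δ = min(3/2, (1/10)ϵ)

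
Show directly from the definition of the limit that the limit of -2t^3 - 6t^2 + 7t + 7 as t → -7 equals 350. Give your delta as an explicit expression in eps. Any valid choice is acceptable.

delta = min(1, eps/241)

Fix eps > 0. We want delta > 0 such that 0 < |t + 7| < delta implies |(-2t^3 - 6t^2 + 7t + 7) − 350| < eps.
(-2t^3 - 6t^2 + 7t + 7) − 350 = -2t^3 - 6t^2 + 7t - 343 = (t + 7)(-2t^2 + 8t - 49).
So |(-2t^3 - 6t^2 + 7t + 7) − 350| = |t + 7|·|-2t^2 + 8t - 49|.
Require delta ≤ 1. Then |t + 7| < 1 gives |t| < 8, and by the triangle inequality |-2t^2 + 8t - 49| ≤ 2·8^2 + 8·8 + 49 = 241.
Hence |(-2t^3 - 6t^2 + 7t + 7) − 350| ≤ 241|t + 7| < eps provided |t + 7| < eps/241.
Choosing delta = min(1, eps/241) ensures both conditions, hence |(-2t^3 - 6t^2 + 7t + 7) − 350| < eps.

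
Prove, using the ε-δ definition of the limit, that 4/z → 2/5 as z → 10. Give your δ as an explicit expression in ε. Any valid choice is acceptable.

Let ε > 0 be given. We seek δ > 0 such that 0 < |z − 10| < δ implies |4/z − (2/5)| < ε.
|4/z − (2/5)| = 4·|10 − z|/(10·|z|) = 4|z − 10|/(10|z|).
Restrict δ ≤ 5. Then |z − 10| < 5 gives |z| > 5, so 10|z| > 50.
Then |4/z − (2/5)| < 4|z − 10|/50, which is < ε when |z − 10| < (25/2)ε.
Take δ = min(5, (25/2)ε). Then 0 < |z − 10| < δ gives both |z − 10| < 5 and |z − 10| < (25/2)ε, so |4/z − (2/5)| < ε.

δ = min(5, (25/2)ε)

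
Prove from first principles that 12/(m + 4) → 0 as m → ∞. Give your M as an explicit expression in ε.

Let ε > 0. For m ≥ 1, |12/(m + 4) − 0| = 12/(m + 4) ≤ 12/m.
We need 12/m < ε, i.e. m > 12/ε.
Take M = 12/ε. If m > M then |12/(m + 4)| ≤ 12/m < ε.

M = 12/ε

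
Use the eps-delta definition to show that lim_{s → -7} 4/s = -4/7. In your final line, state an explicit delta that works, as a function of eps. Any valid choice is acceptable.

delta = min(7/2, (49/8)eps)

Fix eps > 0. We seek delta > 0 such that 0 < |s + 7| < delta implies |4/s + 4/7| < eps.
|4/s + 4/7| = 4·|-7 − s|/(7·|s|) = 4|s + 7|/(7|s|).
Require delta ≤ 7/2 so that |s| > 7 − 7/2 = 7/2, hence 7|s| > 49/2.
Then |4/s + 4/7| < 4|s + 7|/(49/2), which is < eps when |s + 7| < (49/8)eps.
Take delta = min(7/2, (49/8)eps). Then 0 < |s + 7| < delta gives both |s + 7| < 7/2 and |s + 7| < (49/8)eps, so |4/s + 4/7| < eps.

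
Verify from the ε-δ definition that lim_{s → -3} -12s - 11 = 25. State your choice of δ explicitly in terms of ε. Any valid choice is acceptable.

δ = ε/12

Fix ε > 0. We need δ > 0 so that 0 < |s + 3| < δ implies |(-12s - 11) − 25| < ε.
Since (-12s - 11) − 25 = -12(s + 3), we have |(-12s - 11) − 25| = 12|s + 3|.
Thus it suffices that |s + 3| < ε/12.
Take δ = ε/12. If 0 < |s + 3| < δ then |(-12s - 11) − 25| = 12|s + 3| < 12·(ε/12) = ε.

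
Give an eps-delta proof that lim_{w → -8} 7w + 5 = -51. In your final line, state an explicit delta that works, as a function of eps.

Suppose eps > 0. We need delta > 0 so that 0 < |w + 8| < delta implies |(7w + 5) + 51| < eps.
Since (7w + 5) + 51 = 7(w + 8), we have |(7w + 5) + 51| = 7|w + 8|.
So 7|w + 8| < eps exactly when |w + 8| < eps/7.
Take delta = eps/7. If 0 < |w + 8| < delta then |(7w + 5) + 51| = 7|w + 8| < 7·(eps/7) = eps.

delta = eps/7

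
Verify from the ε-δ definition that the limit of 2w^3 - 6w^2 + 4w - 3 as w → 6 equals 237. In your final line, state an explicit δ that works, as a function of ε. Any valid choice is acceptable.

δ = min(1, ε/180)

Suppose ε > 0. We want δ > 0 such that 0 < |w − 6| < δ implies |(2w^3 - 6w^2 + 4w - 3) − 237| < ε.
(2w^3 - 6w^2 + 4w - 3) − 237 = 2w^3 - 6w^2 + 4w - 240 = (w − 6)(2w^2 + 6w + 40).
So |(2w^3 - 6w^2 + 4w - 3) − 237| = |w − 6|·|2w^2 + 6w + 40|.
Require δ ≤ 1. Then |w − 6| < 1 gives |w| < 7, and by the triangle inequality |2w^2 + 6w + 40| ≤ 2·7^2 + 6·7 + 40 = 180.
Hence |(2w^3 - 6w^2 + 4w - 3) − 237| ≤ 180|w − 6| < ε provided |w − 6| < ε/180.
Choosing δ = min(1, ε/180) ensures both conditions, hence |(2w^3 - 6w^2 + 4w - 3) − 237| < ε.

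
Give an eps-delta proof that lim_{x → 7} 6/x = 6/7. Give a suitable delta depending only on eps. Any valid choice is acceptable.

delta = min(7/2, (49/12)eps)

Let eps > 0. We seek delta > 0 such that 0 < |x − 7| < delta implies |6/x − (6/7)| < eps.
|6/x − (6/7)| = 6·|7 − x|/(7·|x|) = 6|x − 7|/(7|x|).
Require delta ≤ 7/2 so that |x| > 7 − 7/2 = 7/2, hence 7|x| > 49/2.
Then |6/x − (6/7)| < 6|x − 7|/(49/2), which is < eps when |x − 7| < (49/12)eps.
Take delta = min(7/2, (49/12)eps). Then 0 < |x − 7| < delta gives both |x − 7| < 7/2 and |x − 7| < (49/12)eps, so |6/x − (6/7)| < eps.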